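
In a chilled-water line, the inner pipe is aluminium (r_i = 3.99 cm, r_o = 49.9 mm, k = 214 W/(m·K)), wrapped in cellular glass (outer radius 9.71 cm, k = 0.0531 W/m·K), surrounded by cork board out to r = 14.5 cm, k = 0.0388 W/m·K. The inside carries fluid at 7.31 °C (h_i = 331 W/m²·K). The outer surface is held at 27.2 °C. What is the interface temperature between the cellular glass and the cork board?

T = 18.2 °C

Series thermal resistances, inner to outer:
  R'_conv,in = 1/(2πr h) = 1/(2π·0.0399·331) = 0.01205 m·K/W
  R'_aluminium = ln(0.0499/0.0399)/(2πk) = 0.2236/(2π·214) = 1.663×10^-4 m·K/W
  R'_cellular glass = ln(0.0971/0.0499)/(2πk) = 0.6657/(2π·0.0531) = 1.995 m·K/W
  R'_cork board = ln(0.145/0.0971)/(2πk) = 0.4010/(2π·0.0388) = 1.645 m·K/W
ΣR = 0.01205 + 1.663×10^-4 + 1.995 + 1.645 = 3.652 m·K/W
Q' = ΔT/ΣR = (7.31 °C − 27.2 °C)/3.652 = -5.446 W/m
From the inner boundary to the cellular glass/cork board interface, ΣR_partial = 2.007 m·K/W.
T_interface = T_in − Q'·ΣR_partial = 7.31 °C − (-5.446)(2.007) = 18.2 °C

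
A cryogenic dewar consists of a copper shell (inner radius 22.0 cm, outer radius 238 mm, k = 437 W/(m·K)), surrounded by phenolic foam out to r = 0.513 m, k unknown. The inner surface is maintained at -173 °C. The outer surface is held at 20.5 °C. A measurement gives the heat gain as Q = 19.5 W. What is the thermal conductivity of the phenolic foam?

k = 0.0181 W/m·K

ΣR = ΔT/Q = |-173 − 20.5|/19.5 = 9.923 K/W
Known resistances:
  R_copper = (1/0.220 − 1/0.238)/(4πk) = 0.3438/(4π·437) = 6.260×10^-5 K/W
R_phenolic foam = ΣR − ΣR_known = 9.923 − 6.260×10^-5 = 9.923 K/W
(1/r₁−1/r₂)/(4πk) = 9.923 ⇒ k = 2.252/(4π·9.923) = 0.0181 W/m·K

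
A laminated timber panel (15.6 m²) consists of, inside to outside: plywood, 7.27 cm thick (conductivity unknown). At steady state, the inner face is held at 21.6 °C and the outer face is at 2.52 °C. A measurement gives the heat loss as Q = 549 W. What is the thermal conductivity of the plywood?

ΣR = ΔT/Q = |21.6 − 2.52|/549 = 0.03475 K/W
L/(kA) = 0.03475 ⇒ k = 0.0727/(0.03475·15.6) = 0.134 W/m·K

k = 0.134 W/m·K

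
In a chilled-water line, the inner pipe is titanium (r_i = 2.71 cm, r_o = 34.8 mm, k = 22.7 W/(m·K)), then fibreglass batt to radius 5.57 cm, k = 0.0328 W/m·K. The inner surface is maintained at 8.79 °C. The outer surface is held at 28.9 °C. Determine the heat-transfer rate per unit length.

Q' = 8.80 W/m

Resistance network (inner→outer):
  R'_titanium = ln(0.0348/0.0271)/(2πk) = 0.2501/(2π·22.7) = 0.001753 m·K/W
  R'_fibreglass batt = ln(0.0557/0.0348)/(2πk) = 0.4704/(2π·0.0328) = 2.282 m·K/W
ΣR = 0.001753 + 2.282 = 2.284 m·K/W
Q' = ΔT/ΣR = (8.79 °C − 28.9 °C)/2.284 = -8.80 W/m
(Negative Q' ⇒ heat flows inward; heat gain = 8.80 W/m.)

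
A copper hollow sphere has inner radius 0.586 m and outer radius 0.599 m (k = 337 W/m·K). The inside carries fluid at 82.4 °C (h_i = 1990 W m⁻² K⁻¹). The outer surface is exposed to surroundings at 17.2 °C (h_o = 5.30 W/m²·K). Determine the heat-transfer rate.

Series thermal resistances, inner to outer:
  R_conv,in = 1/(4πr²h) = 1/(4π·0.586²·1990) = 1.165×10^-4 K/W
  R_copper = (1/0.586 − 1/0.599)/(4πk) = 0.03704/(4π·337) = 8.745×10^-6 K/W
  R_conv,out = 1/(4πr²h) = 1/(4π·0.599²·5.30) = 0.04185 K/W
ΣR = 1.165×10^-4 + 8.745×10^-6 + 0.04185 = 0.04198 K/W
Q = ΔT/ΣR = (82.4 °C − 17.2 °C)/0.04198 = 1550 W

Q = 1550 W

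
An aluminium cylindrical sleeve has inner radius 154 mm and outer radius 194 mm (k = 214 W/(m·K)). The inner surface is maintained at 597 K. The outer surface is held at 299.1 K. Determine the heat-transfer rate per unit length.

Q' = 1730 kW/m

Q' = 2πk·ΔT/ln(r₂/r₁) = 2π × 214 × 297.9 / ln(0.194/0.154) = 1.73×10^6 W/m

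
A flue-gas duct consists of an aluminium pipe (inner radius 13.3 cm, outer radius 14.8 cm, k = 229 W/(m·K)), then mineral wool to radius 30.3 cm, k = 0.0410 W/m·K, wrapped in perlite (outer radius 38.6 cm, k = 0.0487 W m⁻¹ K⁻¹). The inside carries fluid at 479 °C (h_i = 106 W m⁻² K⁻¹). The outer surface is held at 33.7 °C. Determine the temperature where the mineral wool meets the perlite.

Series thermal resistances, inner to outer:
  R'_conv,in = 1/(2πr h) = 1/(2π·0.133·106) = 0.01129 m·K/W
  R'_aluminium = ln(0.148/0.133)/(2πk) = 0.1069/(2π·229) = 7.427×10^-5 m·K/W
  R'_mineral wool = ln(0.303/0.148)/(2πk) = 0.7165/(2π·0.0410) = 2.781 m·K/W
  R'_perlite = ln(0.386/0.303)/(2πk) = 0.2421/(2π·0.0487) = 0.7912 m·K/W
ΣR = 0.01129 + 7.427×10^-5 + 2.781 + 0.7912 = 3.584 m·K/W
Q' = ΔT/ΣR = (479 °C − 33.7 °C)/3.584 = 124.2 W/m
From the inner boundary to the mineral wool/perlite interface, ΣR_partial = 2.792 m·K/W.
T_interface = T_in − Q'·ΣR_partial = 479 °C − (124.2)(2.792) = 132 °C

T = 132 °C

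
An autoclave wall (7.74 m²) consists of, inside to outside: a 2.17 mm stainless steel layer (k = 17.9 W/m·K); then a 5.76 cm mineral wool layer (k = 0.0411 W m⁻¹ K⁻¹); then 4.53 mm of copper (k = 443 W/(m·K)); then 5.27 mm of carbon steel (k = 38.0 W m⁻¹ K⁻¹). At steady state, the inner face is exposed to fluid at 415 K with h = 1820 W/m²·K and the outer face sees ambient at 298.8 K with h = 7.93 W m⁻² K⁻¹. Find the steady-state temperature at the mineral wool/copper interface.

Series thermal resistances, inner to outer:
  R_conv,in = 1/(hA) = 1/(1820·7.74) = 7.099×10^-5 K/W
  R_stainless steel = L/(kA) = 0.00217/(17.9·7.74) = 1.566×10^-5 K/W
  R_mineral wool = L/(kA) = 0.0576/(0.0411·7.74) = 0.1811 K/W
  R_copper = L/(kA) = 0.00453/(443·7.74) = 1.321×10^-6 K/W
  R_carbon steel = L/(kA) = 0.00527/(38.0·7.74) = 1.792×10^-5 K/W
  R_conv,out = 1/(hA) = 1/(7.93·7.74) = 0.01629 K/W
ΣR = 7.099×10^-5 + 1.566×10^-5 + 0.1811 + 1.321×10^-6 + 1.792×10^-5 + 0.01629 = 0.1975 K/W
Q = ΔT/ΣR = (415 K − 298.8 K)/0.1975 = 588.4 W
From the inner boundary to the mineral wool/copper interface, ΣR_partial = 0.1812 K/W.
T_interface = T_in − Q·ΣR_partial = 415 K − (588.4)(0.1812) = 308.4 K

T = 308.4 K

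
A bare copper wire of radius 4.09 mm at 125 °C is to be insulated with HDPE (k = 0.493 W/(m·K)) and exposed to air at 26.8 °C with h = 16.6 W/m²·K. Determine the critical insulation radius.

r_cr = 2.97 cm

For a cylinder, r_cr = k_ins/h = 0.493/16.6 = 0.0297 m = 2.97 cm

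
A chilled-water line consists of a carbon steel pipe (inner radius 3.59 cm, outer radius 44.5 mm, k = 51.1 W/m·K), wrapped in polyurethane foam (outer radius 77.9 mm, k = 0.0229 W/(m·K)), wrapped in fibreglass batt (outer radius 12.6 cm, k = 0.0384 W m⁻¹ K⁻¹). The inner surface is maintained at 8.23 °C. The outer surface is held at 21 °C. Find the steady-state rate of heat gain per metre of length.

Series thermal resistances, inner to outer:
  R'_carbon steel = ln(0.0445/0.0359)/(2πk) = 0.2148/(2π·51.1) = 6.689×10^-4 m·K/W
  R'_polyurethane foam = ln(0.0779/0.0445)/(2πk) = 0.5599/(2π·0.0229) = 3.892 m·K/W
  R'_fibreglass batt = ln(0.126/0.0779)/(2πk) = 0.4809/(2π·0.0384) = 1.993 m·K/W
ΣR = 6.689×10^-4 + 3.892 + 1.993 = 5.886 m·K/W
Q' = ΔT/ΣR = (8.23 °C − 21 °C)/5.886 = -2.17 W/m
(Negative Q' ⇒ heat flows inward; heat gain = 2.17 W/m.)

Q' = 2.17 W/m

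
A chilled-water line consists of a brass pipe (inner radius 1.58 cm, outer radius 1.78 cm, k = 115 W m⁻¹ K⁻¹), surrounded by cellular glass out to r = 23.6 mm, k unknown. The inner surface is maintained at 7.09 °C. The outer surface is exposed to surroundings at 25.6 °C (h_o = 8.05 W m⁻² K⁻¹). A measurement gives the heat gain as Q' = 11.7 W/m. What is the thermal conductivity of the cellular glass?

ΣR = ΔT/Q' = |7.09 − 25.6|/11.7 = 1.582 m·K/W
Known resistances:
  R'_brass = ln(0.0178/0.0158)/(2πk) = 0.1192/(2π·115) = 1.650×10^-4 m·K/W
  R'_conv,out = 1/(2πr h) = 1/(2π·0.0236·8.05) = 0.8377 m·K/W
R_cellular glass = ΣR − ΣR_known = 1.582 − 0.8379 = 0.7441 m·K/W
ln(r₂/r₁)/(2πk) = 0.7441 ⇒ k = 0.2820/(2π·0.7441) = 0.0603 W/m·K

k = 0.0603 W/m·K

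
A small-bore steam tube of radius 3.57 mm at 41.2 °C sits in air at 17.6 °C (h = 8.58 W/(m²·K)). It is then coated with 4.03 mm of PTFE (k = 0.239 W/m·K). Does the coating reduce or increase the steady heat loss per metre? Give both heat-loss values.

increases: 4.54 → 8.02 W/m

Critical radius for a cylinder: r_cr = k/h = 0.0279 m = 2.79 cm.
Outer radius after coating: r₂ = 0.00357 + 0.00403 = 0.00760 m.
Since r₁ < r_cr and r₂ ≤ r_cr, the coating moves toward the maximum at r_cr — heat loss rises.
Bare: R = 1/(2πr₁h) = 5.196 m·K/W; Q = 23.6/5.196 = 4.54 W/m.
Coated: R = R_cond + R_conv = 2.944 m·K/W; Q = 23.6/2.944 = 8.02 W/m.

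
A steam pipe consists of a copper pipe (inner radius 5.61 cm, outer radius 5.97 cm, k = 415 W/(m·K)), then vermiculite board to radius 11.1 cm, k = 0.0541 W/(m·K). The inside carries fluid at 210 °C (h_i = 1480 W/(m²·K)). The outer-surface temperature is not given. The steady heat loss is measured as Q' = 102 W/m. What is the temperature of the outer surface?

T_out = 23.7 °C

Series resistances:
  R'_conv,in = 1/(2πr h) = 1/(2π·0.0561·1480) = 0.001917 m·K/W
  R'_copper = ln(0.0597/0.0561)/(2πk) = 0.06220/(2π·415) = 2.385×10^-5 m·K/W
  R'_vermiculite board = ln(0.111/0.0597)/(2πk) = 0.6202/(2π·0.0541) = 1.825 m·K/W
ΣR = 1.826 m·K/W
ΔT = Q'·ΣR = 102 × 1.826 = 186.3 K
Heat flows outward, so T_out = T_in − ΔT = 210 − 186.3 = 23.7 °C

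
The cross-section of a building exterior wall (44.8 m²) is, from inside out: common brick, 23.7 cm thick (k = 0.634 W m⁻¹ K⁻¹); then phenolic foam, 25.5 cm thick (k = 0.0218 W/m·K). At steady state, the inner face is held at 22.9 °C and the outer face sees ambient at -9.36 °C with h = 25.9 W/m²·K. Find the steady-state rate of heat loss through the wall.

Series thermal resistances, inner to outer:
  R_common brick = L/(kA) = 0.237/(0.634·44.8) = 0.008344 K/W
  R_phenolic foam = L/(kA) = 0.255/(0.0218·44.8) = 0.2611 K/W
  R_conv,out = 1/(hA) = 1/(25.9·44.8) = 8.618×10^-4 K/W
ΣR = 0.008344 + 0.2611 + 8.618×10^-4 = 0.2703 K/W
Q = ΔT/ΣR = (22.9 °C − -9.36 °C)/0.2703 = 119 W

Q = 119 W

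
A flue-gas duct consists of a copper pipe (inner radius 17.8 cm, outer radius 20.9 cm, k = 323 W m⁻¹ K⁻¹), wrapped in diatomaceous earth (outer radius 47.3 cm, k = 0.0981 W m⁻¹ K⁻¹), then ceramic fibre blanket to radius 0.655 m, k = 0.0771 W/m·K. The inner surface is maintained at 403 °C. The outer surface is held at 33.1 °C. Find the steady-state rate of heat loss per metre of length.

Q' = 185 W/m

Treat each layer as a resistance in series:
  R'_copper = ln(0.209/0.178)/(2πk) = 0.1606/(2π·323) = 7.911×10^-5 m·K/W
  R'_diatomaceous earth = ln(0.473/0.209)/(2πk) = 0.8168/(2π·0.0981) = 1.325 m·K/W
  R'_ceramic fibre blanket = ln(0.655/0.473)/(2πk) = 0.3255/(2π·0.0771) = 0.6720 m·K/W
ΣR = 7.911×10^-5 + 1.325 + 0.6720 = 1.997 m·K/W
Q' = ΔT/ΣR = (403 °C − 33.1 °C)/1.997 = 185 W/m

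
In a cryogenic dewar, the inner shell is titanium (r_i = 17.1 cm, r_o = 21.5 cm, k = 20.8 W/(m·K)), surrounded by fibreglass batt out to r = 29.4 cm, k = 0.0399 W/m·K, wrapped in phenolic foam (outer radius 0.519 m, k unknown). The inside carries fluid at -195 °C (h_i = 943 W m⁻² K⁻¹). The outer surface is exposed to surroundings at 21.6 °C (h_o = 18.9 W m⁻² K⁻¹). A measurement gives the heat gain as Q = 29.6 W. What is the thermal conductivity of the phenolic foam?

k = 0.0244 W/m·K

ΣR = ΔT/Q = |-195 − 21.6|/29.6 = 7.318 K/W
Known resistances:
  R_conv,in = 1/(4πr²h) = 1/(4π·0.171²·943) = 0.002886 K/W
  R_titanium = (1/0.171 − 1/0.215)/(4πk) = 1.197/(4π·20.8) = 0.004579 K/W
  R_fibreglass batt = (1/0.215 − 1/0.294)/(4πk) = 1.250/(4π·0.0399) = 2.493 K/W
  R_conv,out = 1/(4πr²h) = 1/(4π·0.519²·18.9) = 0.01563 K/W
R_phenolic foam = ΣR − ΣR_known = 7.318 − 2.516 = 4.802 K/W
(1/r₁−1/r₂)/(4πk) = 4.802 ⇒ k = 1.475/(4π·4.802) = 0.0244 W/m·K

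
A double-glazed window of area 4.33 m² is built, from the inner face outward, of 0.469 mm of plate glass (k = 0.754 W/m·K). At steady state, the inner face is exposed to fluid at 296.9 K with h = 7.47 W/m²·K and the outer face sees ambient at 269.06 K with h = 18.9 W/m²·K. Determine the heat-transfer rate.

Q = 643 W

Resistance network (inner→outer):
  R_conv,in = 1/(hA) = 1/(7.47·4.33) = 0.03092 K/W
  R_plate glass = L/(kA) = 4.69×10^-4/(0.754·4.33) = 1.437×10^-4 K/W
  R_conv,out = 1/(hA) = 1/(18.9·4.33) = 0.01222 K/W
ΣR = 0.03092 + 1.437×10^-4 + 0.01222 = 0.04328 K/W
Q = ΔT/ΣR = (296.9 K − 269.06 K)/0.04328 = 643 W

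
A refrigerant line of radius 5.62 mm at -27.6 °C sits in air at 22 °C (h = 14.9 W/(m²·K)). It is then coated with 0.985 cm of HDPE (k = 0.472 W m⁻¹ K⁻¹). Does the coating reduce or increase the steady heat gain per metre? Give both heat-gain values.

Critical radius for a cylinder: r_cr = k/h = 0.0317 m = 3.17 cm.
Outer radius after coating: r₂ = 0.00562 + 0.00985 = 0.01547 m.
Since r₁ < r_cr and r₂ ≤ r_cr, the coating moves toward the maximum at r_cr — heat gain rises.
Bare: R = 1/(2πr₁h) = 1.901 m·K/W; Q = 49.6/1.901 = 26.1 W/m.
Coated: R = R_cond + R_conv = 1.032 m·K/W; Q = 49.6/1.032 = 48.1 W/m.

increases: 26.1 → 48.1 W/m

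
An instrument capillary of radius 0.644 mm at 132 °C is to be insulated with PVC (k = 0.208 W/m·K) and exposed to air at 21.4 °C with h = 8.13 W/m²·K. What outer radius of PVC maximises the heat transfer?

For a cylinder, r_cr = k_ins/h = 0.208/8.13 = 0.0256 m = 2.56 cm

r_cr = 2.56 cm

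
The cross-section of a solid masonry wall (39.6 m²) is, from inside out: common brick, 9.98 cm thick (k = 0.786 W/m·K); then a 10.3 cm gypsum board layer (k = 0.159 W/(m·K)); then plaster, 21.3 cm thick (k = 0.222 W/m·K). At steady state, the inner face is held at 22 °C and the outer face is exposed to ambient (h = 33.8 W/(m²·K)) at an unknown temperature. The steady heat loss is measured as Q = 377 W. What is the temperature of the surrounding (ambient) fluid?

T_out = 5.21 °C

Sum the resistances:
  R_common brick = L/(kA) = 0.0998/(0.786·39.6) = 0.003206 K/W
  R_gypsum board = L/(kA) = 0.103/(0.159·39.6) = 0.01636 K/W
  R_plaster = L/(kA) = 0.213/(0.222·39.6) = 0.02423 K/W
  R_conv,out = 1/(hA) = 1/(33.8·39.6) = 7.471×10^-4 K/W
ΣR = 0.04454 K/W
ΔT = Q·ΣR = 377 × 0.04454 = 16.79 K
Heat flows outward, so T_out = T_in − ΔT = 22 − 16.79 = 5.21 °C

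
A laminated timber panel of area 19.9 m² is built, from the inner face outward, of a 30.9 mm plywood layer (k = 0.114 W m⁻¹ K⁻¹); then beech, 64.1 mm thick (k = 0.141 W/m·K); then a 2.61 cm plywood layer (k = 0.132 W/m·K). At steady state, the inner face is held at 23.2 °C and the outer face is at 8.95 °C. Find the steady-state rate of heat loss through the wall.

Series thermal resistances, inner to outer:
  R_plywood = L/(kA) = 0.0309/(0.114·19.9) = 0.01362 K/W
  R_beech = L/(kA) = 0.0641/(0.141·19.9) = 0.02284 K/W
  R_plywood = L/(kA) = 0.0261/(0.132·19.9) = 0.009936 K/W
ΣR = 0.01362 + 0.02284 + 0.009936 = 0.04640 K/W
Q = ΔT/ΣR = (23.2 °C − 8.95 °C)/0.04640 = 307 W

Q = 307 W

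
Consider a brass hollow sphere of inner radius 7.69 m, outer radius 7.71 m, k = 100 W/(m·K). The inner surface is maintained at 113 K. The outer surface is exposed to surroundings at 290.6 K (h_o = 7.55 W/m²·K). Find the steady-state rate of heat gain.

Q = 1.00×10^6 W

Treat each layer as a resistance in series:
  R_brass = (1/7.69 − 1/7.71)/(4πk) = 3.373×10^-4/(4π·100) = 2.684×10^-7 K/W
  R_conv,out = 1/(4πr²h) = 1/(4π·7.71²·7.55) = 1.773×10^-4 K/W
ΣR = 2.684×10^-7 + 1.773×10^-4 = 1.776×10^-4 K/W
Q = ΔT/ΣR = (113 K − 290.6 K)/1.776×10^-4 = -1.00×10^6 W
(Negative Q ⇒ heat flows inward; heat gain = 1.00×10^6 W.)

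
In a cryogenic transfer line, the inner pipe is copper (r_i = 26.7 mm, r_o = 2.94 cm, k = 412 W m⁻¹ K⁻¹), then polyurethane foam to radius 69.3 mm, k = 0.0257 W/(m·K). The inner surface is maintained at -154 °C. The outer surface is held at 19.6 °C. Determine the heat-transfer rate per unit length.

Q' = 32.7 W/m

Series thermal resistances, inner to outer:
  R'_copper = ln(0.0294/0.0267)/(2πk) = 0.09633/(2π·412) = 3.721×10^-5 m·K/W
  R'_polyurethane foam = ln(0.0693/0.0294)/(2πk) = 0.8575/(2π·0.0257) = 5.310 m·K/W
ΣR = 3.721×10^-5 + 5.310 = 5.310 m·K/W
Q' = ΔT/ΣR = (-154 °C − 19.6 °C)/5.310 = -32.7 W/m
(Negative Q' ⇒ heat flows inward; heat gain = 32.7 W/m.)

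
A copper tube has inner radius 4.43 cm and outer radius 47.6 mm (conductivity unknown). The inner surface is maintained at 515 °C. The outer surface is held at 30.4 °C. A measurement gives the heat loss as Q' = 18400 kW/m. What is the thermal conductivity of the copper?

ΣR = ΔT/Q' = |515 − 30.4|/1.84×10^7 = 2.634×10^-5 m·K/W
ln(r₂/r₁)/(2πk) = 2.634×10^-5 ⇒ k = 0.07185/(2π·2.634×10^-5) = 434 W/m·K

k = 434 W/m·K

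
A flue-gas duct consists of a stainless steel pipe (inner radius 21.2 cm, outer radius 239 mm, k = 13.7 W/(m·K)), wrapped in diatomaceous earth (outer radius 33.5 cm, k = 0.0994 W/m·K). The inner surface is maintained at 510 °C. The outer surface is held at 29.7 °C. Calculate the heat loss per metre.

Resistance network (inner→outer):
  R'_stainless steel = ln(0.239/0.212)/(2πk) = 0.1199/(2π·13.7) = 0.001393 m·K/W
  R'_diatomaceous earth = ln(0.335/0.239)/(2πk) = 0.3377/(2π·0.0994) = 0.5407 m·K/W
ΣR = 0.001393 + 0.5407 = 0.5421 m·K/W
Q' = ΔT/ΣR = (510 °C − 29.7 °C)/0.5421 = 886 W/m

Q' = 886 W/m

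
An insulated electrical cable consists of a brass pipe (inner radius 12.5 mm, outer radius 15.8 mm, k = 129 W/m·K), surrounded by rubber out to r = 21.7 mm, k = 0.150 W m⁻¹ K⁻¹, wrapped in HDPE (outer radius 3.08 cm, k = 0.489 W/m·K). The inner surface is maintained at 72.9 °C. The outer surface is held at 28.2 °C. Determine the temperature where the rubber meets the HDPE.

T = 39.5 °C

Treat each layer as a resistance in series:
  R'_brass = ln(0.0158/0.0125)/(2πk) = 0.2343/(2π·129) = 2.890×10^-4 m·K/W
  R'_rubber = ln(0.0217/0.0158)/(2πk) = 0.3173/(2π·0.150) = 0.3367 m·K/W
  R'_HDPE = ln(0.0308/0.0217)/(2πk) = 0.3502/(2π·0.489) = 0.1140 m·K/W
ΣR = 2.890×10^-4 + 0.3367 + 0.1140 = 0.4510 m·K/W
Q' = ΔT/ΣR = (72.9 °C − 28.2 °C)/0.4510 = 99.11 W/m
From the inner boundary to the rubber/HDPE interface, ΣR_partial = 0.3370 m·K/W.
T_interface = T_in − Q'·ΣR_partial = 72.9 °C − (99.11)(0.3370) = 39.5 °C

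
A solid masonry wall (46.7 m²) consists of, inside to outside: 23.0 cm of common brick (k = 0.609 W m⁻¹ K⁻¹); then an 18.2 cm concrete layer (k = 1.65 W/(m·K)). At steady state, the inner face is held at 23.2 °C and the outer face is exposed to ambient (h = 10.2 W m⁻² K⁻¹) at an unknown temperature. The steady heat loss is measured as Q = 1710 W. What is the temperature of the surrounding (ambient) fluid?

Sum the resistances:
  R_common brick = L/(kA) = 0.230/(0.609·46.7) = 0.008087 K/W
  R_concrete = L/(kA) = 0.182/(1.65·46.7) = 0.002362 K/W
  R_conv,out = 1/(hA) = 1/(10.2·46.7) = 0.002099 K/W
ΣR = 0.01255 K/W
ΔT = Q·ΣR = 1710 × 0.01255 = 21.46 K
Heat flows outward, so T_out = T_in − ΔT = 23.2 − 21.46 = 1.74 °C

T_out = 1.74 °C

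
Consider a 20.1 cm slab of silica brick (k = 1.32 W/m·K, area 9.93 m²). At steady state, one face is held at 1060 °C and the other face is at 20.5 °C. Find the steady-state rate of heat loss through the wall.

Q = kA·ΔT/L = 1.32 × 9.93 × |1060 °C − 20.5 °C| / 0.201 = 67800 W

Q = 67800 W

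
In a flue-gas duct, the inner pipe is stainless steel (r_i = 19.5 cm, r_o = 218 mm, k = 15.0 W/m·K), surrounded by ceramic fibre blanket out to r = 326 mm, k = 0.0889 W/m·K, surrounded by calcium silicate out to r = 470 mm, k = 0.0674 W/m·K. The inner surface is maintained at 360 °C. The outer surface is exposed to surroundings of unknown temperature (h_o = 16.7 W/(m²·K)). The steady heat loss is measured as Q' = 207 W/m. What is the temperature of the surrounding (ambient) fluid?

Sum the resistances:
  R'_stainless steel = ln(0.218/0.195)/(2πk) = 0.1115/(2π·15.0) = 0.001183 m·K/W
  R'_ceramic fibre blanket = ln(0.326/0.218)/(2πk) = 0.4024/(2π·0.0889) = 0.7204 m·K/W
  R'_calcium silicate = ln(0.470/0.326)/(2πk) = 0.3658/(2π·0.0674) = 0.8639 m·K/W
  R'_conv,out = 1/(2πr h) = 1/(2π·0.470·16.7) = 0.02028 m·K/W
ΣR = 1.606 m·K/W
ΔT = Q'·ΣR = 207 × 1.606 = 332.4 K
Heat flows outward, so T_out = T_in − ΔT = 360 − 332.4 = 27.6 °C

T_out = 27.6 °C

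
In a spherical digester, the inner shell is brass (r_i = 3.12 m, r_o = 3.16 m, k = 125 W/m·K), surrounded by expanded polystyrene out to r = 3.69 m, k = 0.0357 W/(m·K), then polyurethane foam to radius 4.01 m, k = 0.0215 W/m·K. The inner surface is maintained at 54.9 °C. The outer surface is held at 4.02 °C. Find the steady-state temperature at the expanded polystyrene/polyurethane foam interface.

Resistance network (inner→outer):
  R_brass = (1/3.12 − 1/3.16)/(4πk) = 0.004057/(4π·125) = 2.583×10^-6 K/W
  R_expanded polystyrene = (1/3.16 − 1/3.69)/(4πk) = 0.04545/(4π·0.0357) = 0.1013 K/W
  R_polyurethane foam = (1/3.69 − 1/4.01)/(4πk) = 0.02163/(4π·0.0215) = 0.08004 K/W
ΣR = 2.583×10^-6 + 0.1013 + 0.08004 = 0.1813 K/W
Q = ΔT/ΣR = (54.9 °C − 4.02 °C)/0.1813 = 280.6 W
From the inner boundary to the expanded polystyrene/polyurethane foam interface, ΣR_partial = 0.1013 K/W.
T_interface = T_in − Q·ΣR_partial = 54.9 °C − (280.6)(0.1013) = 26.5 °C

T = 26.5 °C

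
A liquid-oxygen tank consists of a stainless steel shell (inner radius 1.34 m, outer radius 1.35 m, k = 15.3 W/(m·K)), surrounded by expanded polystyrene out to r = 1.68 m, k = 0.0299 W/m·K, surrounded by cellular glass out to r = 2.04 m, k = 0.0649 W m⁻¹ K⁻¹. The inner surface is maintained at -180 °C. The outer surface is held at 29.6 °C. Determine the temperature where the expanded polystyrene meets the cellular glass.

T = -22.7 °C

Series thermal resistances, inner to outer:
  R_stainless steel = (1/1.34 − 1/1.35)/(4πk) = 0.005528/(4π·15.3) = 2.875×10^-5 K/W
  R_expanded polystyrene = (1/1.35 − 1/1.68)/(4πk) = 0.1455/(4π·0.0299) = 0.3872 K/W
  R_cellular glass = (1/1.68 − 1/2.04)/(4πk) = 0.1050/(4π·0.0649) = 0.1288 K/W
ΣR = 2.875×10^-5 + 0.3872 + 0.1288 = 0.5160 K/W
Q = ΔT/ΣR = (-180 °C − 29.6 °C)/0.5160 = -406.2 W
From the inner boundary to the expanded polystyrene/cellular glass interface, ΣR_partial = 0.3872 K/W.
T_interface = T_in − Q·ΣR_partial = -180 °C − (-406.2)(0.3872) = -22.7 °C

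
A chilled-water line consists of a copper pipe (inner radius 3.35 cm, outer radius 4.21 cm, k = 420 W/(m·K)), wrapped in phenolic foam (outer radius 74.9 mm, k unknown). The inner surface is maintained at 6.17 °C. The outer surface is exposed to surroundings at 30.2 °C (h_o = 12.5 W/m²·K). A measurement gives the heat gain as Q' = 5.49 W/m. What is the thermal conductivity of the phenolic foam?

ΣR = ΔT/Q' = |6.17 − 30.2|/5.49 = 4.377 m·K/W
Known resistances:
  R'_copper = ln(0.0421/0.0335)/(2πk) = 0.2285/(2π·420) = 8.659×10^-5 m·K/W
  R'_conv,out = 1/(2πr h) = 1/(2π·0.0749·12.5) = 0.1700 m·K/W
R_phenolic foam = ΣR − ΣR_known = 4.377 − 0.1701 = 4.207 m·K/W
ln(r₂/r₁)/(2πk) = 4.207 ⇒ k = 0.5761/(2π·4.207) = 0.0218 W/m·K

k = 0.0218 W/m·K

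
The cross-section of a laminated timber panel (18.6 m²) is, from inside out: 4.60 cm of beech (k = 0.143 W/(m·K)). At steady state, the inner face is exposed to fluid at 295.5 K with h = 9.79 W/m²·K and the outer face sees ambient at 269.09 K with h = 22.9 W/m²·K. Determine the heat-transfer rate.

Resistance network (inner→outer):
  R_conv,in = 1/(hA) = 1/(9.79·18.6) = 0.005492 K/W
  R_beech = L/(kA) = 0.0460/(0.143·18.6) = 0.01729 K/W
  R_conv,out = 1/(hA) = 1/(22.9·18.6) = 0.002348 K/W
ΣR = 0.005492 + 0.01729 + 0.002348 = 0.02513 K/W
Q = ΔT/ΣR = (295.5 K − 269.09 K)/0.02513 = 1050 W

Q = 1050 W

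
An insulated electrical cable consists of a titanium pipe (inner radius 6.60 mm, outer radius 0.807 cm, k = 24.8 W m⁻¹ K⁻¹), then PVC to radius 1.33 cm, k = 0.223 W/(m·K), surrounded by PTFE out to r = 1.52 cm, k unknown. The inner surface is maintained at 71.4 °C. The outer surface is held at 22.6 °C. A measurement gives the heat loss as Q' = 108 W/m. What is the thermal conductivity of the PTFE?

ΣR = ΔT/Q' = |71.4 − 22.6|/108 = 0.4519 m·K/W
Known resistances:
  R'_titanium = ln(0.00807/0.00660)/(2πk) = 0.2011/(2π·24.8) = 0.001290 m·K/W
  R'_PVC = ln(0.0133/0.00807)/(2πk) = 0.4996/(2π·0.223) = 0.3566 m·K/W
R_PTFE = ΣR − ΣR_known = 0.4519 − 0.3579 = 0.09400 m·K/W
ln(r₂/r₁)/(2πk) = 0.09400 ⇒ k = 0.1335/(2π·0.09400) = 0.226 W/m·K

k = 0.226 W/m·K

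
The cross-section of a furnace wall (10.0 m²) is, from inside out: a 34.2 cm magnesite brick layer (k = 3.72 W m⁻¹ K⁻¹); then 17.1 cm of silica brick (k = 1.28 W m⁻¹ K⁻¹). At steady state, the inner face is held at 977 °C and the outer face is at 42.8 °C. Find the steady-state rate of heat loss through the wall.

Series thermal resistances, inner to outer:
  R_magnesite brick = L/(kA) = 0.342/(3.72·10.0) = 0.009194 K/W
  R_silica brick = L/(kA) = 0.171/(1.28·10.0) = 0.01336 K/W
ΣR = 0.009194 + 0.01336 = 0.02255 K/W
Q = ΔT/ΣR = (977 °C − 42.8 °C)/0.02255 = 41400 W

Q = 41400 W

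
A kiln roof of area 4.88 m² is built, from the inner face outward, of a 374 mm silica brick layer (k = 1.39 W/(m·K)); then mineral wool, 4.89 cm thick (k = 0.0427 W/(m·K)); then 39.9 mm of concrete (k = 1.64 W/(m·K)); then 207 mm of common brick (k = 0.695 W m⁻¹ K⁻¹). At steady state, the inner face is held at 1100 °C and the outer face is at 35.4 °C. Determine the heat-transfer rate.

Q = 2.99 kW

Treat each layer as a resistance in series:
  R_silica brick = L/(kA) = 0.374/(1.39·4.88) = 0.05514 K/W
  R_mineral wool = L/(kA) = 0.0489/(0.0427·4.88) = 0.2347 K/W
  R_concrete = L/(kA) = 0.0399/(1.64·4.88) = 0.004986 K/W
  R_common brick = L/(kA) = 0.207/(0.695·4.88) = 0.06103 K/W
ΣR = 0.05514 + 0.2347 + 0.004986 + 0.06103 = 0.3559 K/W
Q = ΔT/ΣR = (1100 °C − 35.4 °C)/0.3559 = 2990 W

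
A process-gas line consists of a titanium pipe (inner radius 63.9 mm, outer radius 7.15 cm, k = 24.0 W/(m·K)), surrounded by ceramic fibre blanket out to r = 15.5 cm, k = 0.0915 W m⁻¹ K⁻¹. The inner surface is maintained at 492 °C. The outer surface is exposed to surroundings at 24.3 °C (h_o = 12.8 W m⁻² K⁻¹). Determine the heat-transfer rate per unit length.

Treat each layer as a resistance in series:
  R'_titanium = ln(0.0715/0.0639)/(2πk) = 0.1124/(2π·24.0) = 7.452×10^-4 m·K/W
  R'_ceramic fibre blanket = ln(0.155/0.0715)/(2πk) = 0.7737/(2π·0.0915) = 1.346 m·K/W
  R'_conv,out = 1/(2πr h) = 1/(2π·0.155·12.8) = 0.08022 m·K/W
ΣR = 7.452×10^-4 + 1.346 + 0.08022 = 1.427 m·K/W
Q' = ΔT/ΣR = (492 °C − 24.3 °C)/1.427 = 328 W/m

Q' = 328 W/m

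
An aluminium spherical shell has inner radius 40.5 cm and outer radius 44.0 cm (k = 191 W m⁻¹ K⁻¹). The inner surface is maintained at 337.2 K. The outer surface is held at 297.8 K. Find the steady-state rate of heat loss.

Q = 4πk·ΔT/(1/r₁ − 1/r₂) = 4π × 191 × 39.4 / (1/0.405 − 1/0.440) = 4.81×10^5 W

Q = 481 kW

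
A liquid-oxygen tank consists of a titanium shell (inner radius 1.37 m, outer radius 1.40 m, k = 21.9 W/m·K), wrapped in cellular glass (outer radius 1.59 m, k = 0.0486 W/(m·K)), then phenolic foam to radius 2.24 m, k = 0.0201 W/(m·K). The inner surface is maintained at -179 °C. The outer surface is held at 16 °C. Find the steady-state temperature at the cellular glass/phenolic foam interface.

T = -147 °C

Treat each layer as a resistance in series:
  R_titanium = (1/1.37 − 1/1.40)/(4πk) = 0.01564/(4π·21.9) = 5.684×10^-5 K/W
  R_cellular glass = (1/1.40 − 1/1.59)/(4πk) = 0.08535/(4π·0.0486) = 0.1398 K/W
  R_phenolic foam = (1/1.59 − 1/2.24)/(4πk) = 0.1825/(4π·0.0201) = 0.7225 K/W
ΣR = 5.684×10^-5 + 0.1398 + 0.7225 = 0.8624 K/W
Q = ΔT/ΣR = (-179 °C − 16 °C)/0.8624 = -226.1 W
From the inner boundary to the cellular glass/phenolic foam interface, ΣR_partial = 0.1399 K/W.
T_interface = T_in − Q·ΣR_partial = -179 °C − (-226.1)(0.1399) = -147 °C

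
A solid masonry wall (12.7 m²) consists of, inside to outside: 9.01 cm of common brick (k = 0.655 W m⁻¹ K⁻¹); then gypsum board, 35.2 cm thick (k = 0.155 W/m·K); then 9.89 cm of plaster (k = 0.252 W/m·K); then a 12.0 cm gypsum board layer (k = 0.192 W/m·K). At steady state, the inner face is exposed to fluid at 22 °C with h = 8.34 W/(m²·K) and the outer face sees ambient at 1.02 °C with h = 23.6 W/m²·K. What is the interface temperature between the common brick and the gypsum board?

Treat each layer as a resistance in series:
  R_conv,in = 1/(hA) = 1/(8.34·12.7) = 0.009441 K/W
  R_common brick = L/(kA) = 0.0901/(0.655·12.7) = 0.01083 K/W
  R_gypsum board = L/(kA) = 0.352/(0.155·12.7) = 0.1788 K/W
  R_plaster = L/(kA) = 0.0989/(0.252·12.7) = 0.03090 K/W
  R_gypsum board = L/(kA) = 0.120/(0.192·12.7) = 0.04921 K/W
  R_conv,out = 1/(hA) = 1/(23.6·12.7) = 0.003336 K/W
ΣR = 0.009441 + 0.01083 + 0.1788 + 0.03090 + 0.04921 + 0.003336 = 0.2825 K/W
Q = ΔT/ΣR = (22 °C − 1.02 °C)/0.2825 = 74.27 W
From the inner boundary to the common brick/gypsum board interface, ΣR_partial = 0.02027 K/W.
T_interface = T_in − Q·ΣR_partial = 22 °C − (74.27)(0.02027) = 20.5 °C

T = 20.5 °C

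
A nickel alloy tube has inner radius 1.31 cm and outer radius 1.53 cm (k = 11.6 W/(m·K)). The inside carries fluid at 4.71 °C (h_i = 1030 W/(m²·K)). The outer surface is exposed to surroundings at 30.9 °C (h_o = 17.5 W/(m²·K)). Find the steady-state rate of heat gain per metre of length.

Q' = 43.1 W/m

Series thermal resistances, inner to outer:
  R'_conv,in = 1/(2πr h) = 1/(2π·0.0131·1030) = 0.01180 m·K/W
  R'_nickel alloy = ln(0.0153/0.0131)/(2πk) = 0.1552/(2π·11.6) = 0.002130 m·K/W
  R'_conv,out = 1/(2πr h) = 1/(2π·0.0153·17.5) = 0.5944 m·K/W
ΣR = 0.01180 + 0.002130 + 0.5944 = 0.6083 m·K/W
Q' = ΔT/ΣR = (4.71 °C − 30.9 °C)/0.6083 = -43.1 W/m
(Negative Q' ⇒ heat flows inward; heat gain = 43.1 W/m.)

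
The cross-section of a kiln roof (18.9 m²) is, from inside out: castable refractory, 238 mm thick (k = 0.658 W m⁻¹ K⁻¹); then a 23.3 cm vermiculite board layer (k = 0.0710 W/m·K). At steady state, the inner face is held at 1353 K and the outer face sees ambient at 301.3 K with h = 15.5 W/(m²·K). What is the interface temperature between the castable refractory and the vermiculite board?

Series thermal resistances, inner to outer:
  R_castable refractory = L/(kA) = 0.238/(0.658·18.9) = 0.01914 K/W
  R_vermiculite board = L/(kA) = 0.233/(0.0710·18.9) = 0.1736 K/W
  R_conv,out = 1/(hA) = 1/(15.5·18.9) = 0.003414 K/W
ΣR = 0.01914 + 0.1736 + 0.003414 = 0.1962 K/W
Q = ΔT/ΣR = (1353 K − 301.3 K)/0.1962 = 5360 W
From the inner boundary to the castable refractory/vermiculite board interface, ΣR_partial = 0.01914 K/W.
T_interface = T_in − Q·ΣR_partial = 1353 K − (5360)(0.01914) = 1250 K

T = 1250 K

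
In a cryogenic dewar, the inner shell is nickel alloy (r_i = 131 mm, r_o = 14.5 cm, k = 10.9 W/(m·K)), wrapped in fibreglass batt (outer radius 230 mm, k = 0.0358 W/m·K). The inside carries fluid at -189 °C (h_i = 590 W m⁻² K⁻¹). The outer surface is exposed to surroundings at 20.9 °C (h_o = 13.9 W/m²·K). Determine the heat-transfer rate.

Q = 36.3 W

Treat each layer as a resistance in series:
  R_conv,in = 1/(4πr²h) = 1/(4π·0.131²·590) = 0.007860 K/W
  R_nickel alloy = (1/0.131 − 1/0.145)/(4πk) = 0.7370/(4π·10.9) = 0.005381 K/W
  R_fibreglass batt = (1/0.145 − 1/0.230)/(4πk) = 2.549/(4π·0.0358) = 5.665 K/W
  R_conv,out = 1/(4πr²h) = 1/(4π·0.230²·13.9) = 0.1082 K/W
ΣR = 0.007860 + 0.005381 + 5.665 + 0.1082 = 5.786 K/W
Q = ΔT/ΣR = (-189 °C − 20.9 °C)/5.786 = -36.3 W
(Negative Q ⇒ heat flows inward; heat gain = 36.3 W.)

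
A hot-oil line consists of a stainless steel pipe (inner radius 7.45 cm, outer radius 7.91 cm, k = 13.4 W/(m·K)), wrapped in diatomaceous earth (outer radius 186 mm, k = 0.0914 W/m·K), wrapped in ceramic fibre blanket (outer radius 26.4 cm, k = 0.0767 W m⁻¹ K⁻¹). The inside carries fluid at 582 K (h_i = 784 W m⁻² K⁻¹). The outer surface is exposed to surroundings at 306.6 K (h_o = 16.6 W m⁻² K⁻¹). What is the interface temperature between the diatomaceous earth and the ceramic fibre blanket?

T = 400 K

Series thermal resistances, inner to outer:
  R'_conv,in = 1/(2πr h) = 1/(2π·0.0745·784) = 0.002725 m·K/W
  R'_stainless steel = ln(0.0791/0.0745)/(2πk) = 0.05991/(2π·13.4) = 7.116×10^-4 m·K/W
  R'_diatomaceous earth = ln(0.186/0.0791)/(2πk) = 0.8550/(2π·0.0914) = 1.489 m·K/W
  R'_ceramic fibre blanket = ln(0.264/0.186)/(2πk) = 0.3502/(2π·0.0767) = 0.7267 m·K/W
  R'_conv,out = 1/(2πr h) = 1/(2π·0.264·16.6) = 0.03632 m·K/W
ΣR = 0.002725 + 7.116×10^-4 + 1.489 + 0.7267 + 0.03632 = 2.255 m·K/W
Q' = ΔT/ΣR = (582 K − 306.6 K)/2.255 = 122.1 W/m
From the inner boundary to the diatomaceous earth/ceramic fibre blanket interface, ΣR_partial = 1.492 m·K/W.
T_interface = T_in − Q'·ΣR_partial = 582 K − (122.1)(1.492) = 400 K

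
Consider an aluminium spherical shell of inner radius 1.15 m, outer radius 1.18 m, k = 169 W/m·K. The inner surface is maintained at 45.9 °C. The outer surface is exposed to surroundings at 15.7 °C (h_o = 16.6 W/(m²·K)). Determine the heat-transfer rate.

Series thermal resistances, inner to outer:
  R_aluminium = (1/1.15 − 1/1.18)/(4πk) = 0.02211/(4π·169) = 1.041×10^-5 K/W
  R_conv,out = 1/(4πr²h) = 1/(4π·1.18²·16.6) = 0.003443 K/W
ΣR = 1.041×10^-5 + 0.003443 = 0.003453 K/W
Q = ΔT/ΣR = (45.9 °C − 15.7 °C)/0.003453 = 8750 W

Q = 8.75 kW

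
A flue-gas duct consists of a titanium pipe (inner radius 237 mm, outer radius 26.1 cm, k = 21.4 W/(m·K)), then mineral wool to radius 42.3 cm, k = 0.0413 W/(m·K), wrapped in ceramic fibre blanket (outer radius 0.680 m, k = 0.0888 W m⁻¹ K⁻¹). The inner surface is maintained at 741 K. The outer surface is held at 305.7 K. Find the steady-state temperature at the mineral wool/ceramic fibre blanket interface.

Resistance network (inner→outer):
  R'_titanium = ln(0.261/0.237)/(2πk) = 0.09646/(2π·21.4) = 7.174×10^-4 m·K/W
  R'_mineral wool = ln(0.423/0.261)/(2πk) = 0.4829/(2π·0.0413) = 1.861 m·K/W
  R'_ceramic fibre blanket = ln(0.680/0.423)/(2πk) = 0.4747/(2π·0.0888) = 0.8508 m·K/W
ΣR = 7.174×10^-4 + 1.861 + 0.8508 = 2.713 m·K/W
Q' = ΔT/ΣR = (741 K − 305.7 K)/2.713 = 160.4 W/m
From the inner boundary to the mineral wool/ceramic fibre blanket interface, ΣR_partial = 1.862 m·K/W.
T_interface = T_in − Q'·ΣR_partial = 741 K − (160.4)(1.862) = 442 K

T = 442 K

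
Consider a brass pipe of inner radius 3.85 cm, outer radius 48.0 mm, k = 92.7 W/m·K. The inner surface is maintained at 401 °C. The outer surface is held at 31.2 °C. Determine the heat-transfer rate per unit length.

Q' = 2πk·ΔT/ln(r₂/r₁) = 2π × 92.7 × 369.8 / ln(0.0480/0.0385) = 9.77×10^5 W/m

Q' = 977 kW/m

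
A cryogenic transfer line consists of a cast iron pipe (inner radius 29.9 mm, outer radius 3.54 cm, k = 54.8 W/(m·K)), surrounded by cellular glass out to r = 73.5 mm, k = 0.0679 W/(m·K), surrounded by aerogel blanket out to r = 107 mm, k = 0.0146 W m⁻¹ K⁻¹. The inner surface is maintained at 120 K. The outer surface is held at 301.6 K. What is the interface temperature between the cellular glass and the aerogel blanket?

Treat each layer as a resistance in series:
  R'_cast iron = ln(0.0354/0.0299)/(2πk) = 0.1689/(2π·54.8) = 4.904×10^-4 m·K/W
  R'_cellular glass = ln(0.0735/0.0354)/(2πk) = 0.7306/(2π·0.0679) = 1.712 m·K/W
  R'_aerogel blanket = ln(0.107/0.0735)/(2πk) = 0.3755/(2π·0.0146) = 4.094 m·K/W
ΣR = 4.904×10^-4 + 1.712 + 4.094 = 5.806 m·K/W
Q' = ΔT/ΣR = (120 K − 301.6 K)/5.806 = -31.28 W/m
From the inner boundary to the cellular glass/aerogel blanket interface, ΣR_partial = 1.712 m·K/W.
T_interface = T_in − Q'·ΣR_partial = 120 K − (-31.28)(1.712) = 173.6 K

T = 173.6 K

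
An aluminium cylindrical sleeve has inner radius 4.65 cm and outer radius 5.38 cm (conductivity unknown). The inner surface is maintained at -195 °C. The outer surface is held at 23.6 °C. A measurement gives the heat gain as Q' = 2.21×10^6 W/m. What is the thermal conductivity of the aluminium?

ΣR = ΔT/Q' = |-195 − 23.6|/2.21×10^6 = 9.891×10^-5 m·K/W
ln(r₂/r₁)/(2πk) = 9.891×10^-5 ⇒ k = 0.1458/(2π·9.891×10^-5) = 235 W/m·K

k = 235 W/m·K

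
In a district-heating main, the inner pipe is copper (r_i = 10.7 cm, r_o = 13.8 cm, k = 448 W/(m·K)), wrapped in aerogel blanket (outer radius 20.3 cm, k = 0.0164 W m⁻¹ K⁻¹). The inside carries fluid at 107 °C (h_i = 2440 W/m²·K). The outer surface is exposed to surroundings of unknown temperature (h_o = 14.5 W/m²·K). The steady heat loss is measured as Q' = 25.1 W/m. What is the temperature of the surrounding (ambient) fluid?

T_out = 11.6 °C

Sum the resistances:
  R'_conv,in = 1/(2πr h) = 1/(2π·0.107·2440) = 6.096×10^-4 m·K/W
  R'_copper = ln(0.138/0.107)/(2πk) = 0.2544/(2π·448) = 9.039×10^-5 m·K/W
  R'_aerogel blanket = ln(0.203/0.138)/(2πk) = 0.3860/(2π·0.0164) = 3.746 m·K/W
  R'_conv,out = 1/(2πr h) = 1/(2π·0.203·14.5) = 0.05407 m·K/W
ΣR = 3.800 m·K/W
ΔT = Q'·ΣR = 25.1 × 3.800 = 95.38 K
Heat flows outward, so T_out = T_in − ΔT = 107 − 95.38 = 11.6 °C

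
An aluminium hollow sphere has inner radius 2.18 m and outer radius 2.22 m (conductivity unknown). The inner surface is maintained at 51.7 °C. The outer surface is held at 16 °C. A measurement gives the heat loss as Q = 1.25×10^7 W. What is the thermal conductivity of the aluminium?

k = 230 W/m·K

ΣR = ΔT/Q = |51.7 − 16|/1.25×10^7 = 2.856×10^-6 K/W
(1/r₁−1/r₂)/(4πk) = 2.856×10^-6 ⇒ k = 0.008265/(4π·2.856×10^-6) = 230 W/m·K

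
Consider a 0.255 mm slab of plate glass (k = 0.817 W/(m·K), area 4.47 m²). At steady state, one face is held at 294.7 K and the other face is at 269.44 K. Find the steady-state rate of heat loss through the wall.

Q = 3.62×10^5 W

Q = kA·ΔT/L = 0.817 × 4.47 × |294.7 K − 269.44 K| / 2.55×10^-4 = 3.62×10^5 W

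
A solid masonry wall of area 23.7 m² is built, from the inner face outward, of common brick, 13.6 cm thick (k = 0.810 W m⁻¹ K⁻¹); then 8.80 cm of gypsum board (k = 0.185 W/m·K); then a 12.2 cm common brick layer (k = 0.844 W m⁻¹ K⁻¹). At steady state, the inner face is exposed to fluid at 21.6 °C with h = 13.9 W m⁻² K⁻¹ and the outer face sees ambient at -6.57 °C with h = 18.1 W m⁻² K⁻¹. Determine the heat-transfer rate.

Resistance network (inner→outer):
  R_conv,in = 1/(hA) = 1/(13.9·23.7) = 0.003036 K/W
  R_common brick = L/(kA) = 0.136/(0.810·23.7) = 0.007084 K/W
  R_gypsum board = L/(kA) = 0.0880/(0.185·23.7) = 0.02007 K/W
  R_common brick = L/(kA) = 0.122/(0.844·23.7) = 0.006099 K/W
  R_conv,out = 1/(hA) = 1/(18.1·23.7) = 0.002331 K/W
ΣR = 0.003036 + 0.007084 + 0.02007 + 0.006099 + 0.002331 = 0.03862 K/W
Q = ΔT/ΣR = (21.6 °C − -6.57 °C)/0.03862 = 729 W

Q = 729 W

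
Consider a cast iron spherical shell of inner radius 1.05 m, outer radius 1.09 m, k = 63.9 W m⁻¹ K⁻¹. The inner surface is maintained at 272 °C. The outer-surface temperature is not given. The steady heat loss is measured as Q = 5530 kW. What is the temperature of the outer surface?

T_out = 31.3 °C

Sum the resistances:
  R_cast iron = (1/1.05 − 1/1.09)/(4πk) = 0.03495/(4π·63.9) = 4.352×10^-5 K/W
ΣR = 4.352×10^-5 K/W
ΔT = Q·ΣR = 5.53×10^6 × 4.352×10^-5 = 240.7 K
Heat flows outward, so T_out = T_in − ΔT = 272 − 240.7 = 31.3 °C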